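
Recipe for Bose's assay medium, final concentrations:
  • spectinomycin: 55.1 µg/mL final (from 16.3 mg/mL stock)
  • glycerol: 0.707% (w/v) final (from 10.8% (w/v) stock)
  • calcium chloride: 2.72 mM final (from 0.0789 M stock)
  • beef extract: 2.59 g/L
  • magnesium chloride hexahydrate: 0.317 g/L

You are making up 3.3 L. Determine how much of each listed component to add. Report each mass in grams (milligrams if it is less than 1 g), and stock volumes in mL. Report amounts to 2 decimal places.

Working volume: 3.3 L.
spectinomycin: dilute stock: 55.1 µg/mL × 3300 mL ÷ 16300 µg/mL = 11.16 mL
glycerol: dilute stock: 0.707% ÷ 10.8% × 3300 mL = 216.03 mL
calcium chloride: V = C2·V2/C1 = 2.72 mM × 3300 mL ÷ 78.9 mM = 113.76 mL
beef extract: 2.59 g/L × 3.3 L = 8.55 g
magnesium chloride hexahydrate: 0.317 g/L × 3.3 L = 1.05 g

spectinomycin 11.16 mL; glycerol 216.03 mL; calcium chloride 113.76 mL; beef extract 8.55 g; magnesium chloride hexahydrate 1.05 g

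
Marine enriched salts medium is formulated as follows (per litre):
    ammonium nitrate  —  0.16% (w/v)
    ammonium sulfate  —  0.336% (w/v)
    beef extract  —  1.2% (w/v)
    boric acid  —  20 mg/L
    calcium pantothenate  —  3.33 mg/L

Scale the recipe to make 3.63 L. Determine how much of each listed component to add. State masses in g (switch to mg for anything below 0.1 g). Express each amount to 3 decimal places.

ammonium nitrate 5.808 g; ammonium sulfate 12.197 g; beef extract 43.560 g; boric acid 72.600 mg; calcium pantothenate 12.088 mg

Working volume: 3.63 L.
ammonium nitrate: 0.16% w/v = 1.6 g/L → 1.6 × 3.63 L = 5.808 g
ammonium sulfate: 0.336% w/v = 3.36 g/L → 3.36 × 3.63 L = 12.197 g
beef extract: 1.2 g per 100 mL × 3630 mL ÷ 100 = 43.560 g
boric acid: 20 mg/L × 3.63 L = 72.600 mg
calcium pantothenate: 3.33 mg/L × 3.63 L = 12.088 mg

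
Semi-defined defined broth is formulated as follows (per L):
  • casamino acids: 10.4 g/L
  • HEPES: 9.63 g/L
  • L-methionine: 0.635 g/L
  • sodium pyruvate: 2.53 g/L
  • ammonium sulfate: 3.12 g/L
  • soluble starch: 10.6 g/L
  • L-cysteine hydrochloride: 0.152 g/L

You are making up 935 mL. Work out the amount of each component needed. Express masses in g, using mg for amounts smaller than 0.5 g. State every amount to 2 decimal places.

Scale factor relative to 1 L: 0.935.
casamino acids: 10.4 g/L × 0.935 L = 9.72 g
HEPES: 9.63 g/L × 0.935 L = 9.00 g
L-methionine: 0.635 g/L × 0.935 L = 0.59 g
sodium pyruvate: 2.53 g/L × 0.935 L = 2.37 g
ammonium sulfate: 3.12 g/L × 0.935 L = 2.92 g
soluble starch: 10.6 g/L × 0.935 L = 9.91 g
L-cysteine hydrochloride: 0.152 g/L × 0.935 L = 0.14212 g = 142.12 mg

casamino acids 9.72 g; HEPES 9.00 g; L-methionine 0.59 g; sodium pyruvate 2.37 g; ammonium sulfate 2.92 g; soluble starch 9.91 g; L-cysteine hydrochloride 142.12 mg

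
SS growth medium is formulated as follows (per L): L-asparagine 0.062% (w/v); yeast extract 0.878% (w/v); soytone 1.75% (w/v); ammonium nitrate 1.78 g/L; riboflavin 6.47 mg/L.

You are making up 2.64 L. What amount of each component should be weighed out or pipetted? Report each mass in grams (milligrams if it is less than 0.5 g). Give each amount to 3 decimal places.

Scale factor relative to 1 L: 2.64.
L-asparagine: 0.062% w/v = 0.62 g/L → 0.62 × 2.64 L = 1.637 g
yeast extract: 0.878 g per 100 mL × 2640 mL ÷ 100 = 23.179 g
soytone: 1.75 g per 100 mL × 2640 mL ÷ 100 = 46.200 g
ammonium nitrate: 1.78 g/L × 2.64 L = 4.699 g
riboflavin: 6.47 mg/L × 2.64 L = 17.081 mg

L-asparagine 1.637 g; yeast extract 23.179 g; soytone 46.200 g; ammonium nitrate 4.699 g; riboflavin 17.081 mg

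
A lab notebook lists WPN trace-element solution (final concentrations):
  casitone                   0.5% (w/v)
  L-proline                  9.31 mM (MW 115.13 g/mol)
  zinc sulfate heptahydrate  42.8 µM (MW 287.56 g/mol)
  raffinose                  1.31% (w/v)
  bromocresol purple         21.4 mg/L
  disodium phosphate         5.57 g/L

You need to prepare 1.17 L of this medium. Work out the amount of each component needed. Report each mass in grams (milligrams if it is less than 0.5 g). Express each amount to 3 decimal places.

Scale factor relative to 1 L: 1.17.
casitone: 0.5% w/v = 5 g/L → 5 × 1.17 L = 5.850 g
L-proline: 9.31 mmol/L × 115.13 g/mol × 1.17 L ÷ 1000 = 1.254 g
zinc sulfate heptahydrate: 42.8 µmol/L × 287.56 g/mol × 1.17 L ÷ 1000 = 14.400 mg
raffinose: 1.31% w/v = 13.1 g/L → 13.1 × 1.17 L = 15.327 g
bromocresol purple: 21.4 mg/L × 1.17 L = 25.038 mg
disodium phosphate: 5.57 g/L × 1.17 L = 6.517 g

casitone 5.850 g; L-proline 1.254 g; zinc sulfate heptahydrate 14.400 mg; raffinose 15.327 g; bromocresol purple 25.038 mg; disodium phosphate 6.517 g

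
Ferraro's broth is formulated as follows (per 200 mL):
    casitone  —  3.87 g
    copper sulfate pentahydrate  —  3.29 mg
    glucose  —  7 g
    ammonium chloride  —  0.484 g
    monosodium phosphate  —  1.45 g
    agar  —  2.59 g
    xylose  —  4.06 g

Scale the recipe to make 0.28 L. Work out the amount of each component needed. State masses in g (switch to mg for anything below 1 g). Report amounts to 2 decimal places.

casitone 5.42 g; copper sulfate pentahydrate 4.61 mg; glucose 9.80 g; ammonium chloride 677.60 mg; monosodium phosphate 2.03 g; agar 3.63 g; xylose 5.68 g

Scale factor = 280 mL / 200 mL = 1.4.
casitone: 3.87 g × (280 mL / 200 mL) = 5.42 g
copper sulfate pentahydrate: 3.29 mg × (280 mL / 200 mL) = 4.61 mg
glucose: 7 g × (280 mL / 200 mL) = 9.80 g
ammonium chloride: 0.484 g × (280 mL / 200 mL) = 0.6776 g = 677.60 mg
monosodium phosphate: 1.45 g × (280 mL / 200 mL) = 2.03 g
agar: 2.59 g × (280 mL / 200 mL) = 3.63 g
xylose: 4.06 g × (280 mL / 200 mL) = 5.68 g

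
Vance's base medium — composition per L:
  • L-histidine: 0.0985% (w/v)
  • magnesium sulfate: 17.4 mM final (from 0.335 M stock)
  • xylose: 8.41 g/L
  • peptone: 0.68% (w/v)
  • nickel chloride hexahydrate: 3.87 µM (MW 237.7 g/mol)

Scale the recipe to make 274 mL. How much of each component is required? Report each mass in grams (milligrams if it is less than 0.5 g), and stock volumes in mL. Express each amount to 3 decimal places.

Working volume: 274 mL = 0.274 L.
L-histidine: 0.0985 g per 100 mL × 274 mL ÷ 100 = 0.26989 g = 269.890 mg
magnesium sulfate: C1V1 = C2V2 → 17.4 mM × 274 mL ÷ 335 mM = 14.232 mL
xylose: 8.41 g/L × 0.274 L = 2.304 g
peptone: 0.68 g per 100 mL × 274 mL ÷ 100 = 1.863 g
nickel chloride hexahydrate: 3.87 µmol/L × 237.7 g/mol × 0.274 L ÷ 1000 = 0.252 mg

L-histidine 269.890 mg; magnesium sulfate 14.232 mL; xylose 2.304 g; peptone 1.863 g; nickel chloride hexahydrate 0.252 mg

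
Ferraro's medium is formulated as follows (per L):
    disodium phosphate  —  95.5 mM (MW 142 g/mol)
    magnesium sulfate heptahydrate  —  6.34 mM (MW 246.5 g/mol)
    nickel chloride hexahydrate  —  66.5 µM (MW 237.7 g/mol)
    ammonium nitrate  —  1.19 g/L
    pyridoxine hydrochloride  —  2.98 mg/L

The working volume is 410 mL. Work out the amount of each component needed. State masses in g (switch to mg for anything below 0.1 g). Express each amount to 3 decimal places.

Working volume: 410 mL = 0.41 L.
disodium phosphate: 95.5 mmol/L × 142 g/mol × 0.41 L ÷ 1000 = 5.560 g
magnesium sulfate heptahydrate: 6.34 mmol/L × 246.5 g/mol × 0.41 L ÷ 1000 = 0.641 g
nickel chloride hexahydrate: 66.5 µmol/L × 237.7 g/mol × 0.41 L ÷ 1000 = 6.481 mg
ammonium nitrate: 1.19 g/L × 0.41 L = 0.488 g
pyridoxine hydrochloride: 2.98 mg/L × 0.41 L = 1.222 mg

disodium phosphate 5.560 g; magnesium sulfate heptahydrate 0.641 g; nickel chloride hexahydrate 6.481 mg; ammonium nitrate 0.488 g; pyridoxine hydrochloride 1.222 mg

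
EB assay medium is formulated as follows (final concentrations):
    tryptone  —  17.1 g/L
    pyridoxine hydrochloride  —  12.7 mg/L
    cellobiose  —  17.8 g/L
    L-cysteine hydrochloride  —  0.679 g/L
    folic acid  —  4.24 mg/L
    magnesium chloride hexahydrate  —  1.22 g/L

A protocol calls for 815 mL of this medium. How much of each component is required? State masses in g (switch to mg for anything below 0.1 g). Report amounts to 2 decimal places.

Target volume = 815 mL = 0.815 L.
tryptone: 17.1 g/L × 0.815 L = 13.94 g
pyridoxine hydrochloride: 12.7 mg/L × 0.815 L = 10.35 mg
cellobiose: 17.8 g/L × 0.815 L = 14.51 g
L-cysteine hydrochloride: 0.679 g/L × 0.815 L = 0.55 g
folic acid: 4.24 mg/L × 0.815 L = 3.46 mg
magnesium chloride hexahydrate: 1.22 g/L × 0.815 L = 0.99 g

tryptone 13.94 g; pyridoxine hydrochloride 10.35 mg; cellobiose 14.51 g; L-cysteine hydrochloride 0.55 g; folic acid 3.46 mg; magnesium chloride hexahydrate 0.99 g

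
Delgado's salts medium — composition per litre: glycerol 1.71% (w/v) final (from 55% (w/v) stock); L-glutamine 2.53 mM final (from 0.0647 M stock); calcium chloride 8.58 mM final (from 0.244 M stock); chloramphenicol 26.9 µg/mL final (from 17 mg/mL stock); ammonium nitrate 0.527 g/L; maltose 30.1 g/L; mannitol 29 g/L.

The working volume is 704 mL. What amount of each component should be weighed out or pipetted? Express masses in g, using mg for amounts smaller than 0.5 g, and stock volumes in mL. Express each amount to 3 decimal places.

glycerol 21.888 mL; L-glutamine 27.529 mL; calcium chloride 24.755 mL; chloramphenicol 1.114 mL; ammonium nitrate 371.008 mg; maltose 21.190 g; mannitol 20.416 g

Scale factor relative to 1 L: 0.704.
glycerol: C1V1 = C2V2 → 1.71% ÷ 55% × 704 mL = 21.888 mL
L-glutamine: V = C2·V2/C1 = 2.53 mM × 704 mL ÷ 64.7 mM = 27.529 mL
calcium chloride: dilute stock: 8.58 mM × 704 mL ÷ 244 mM = 24.755 mL
chloramphenicol: dilute stock: 26.9 µg/mL × 704 mL ÷ 17000 µg/mL = 1.114 mL
ammonium nitrate: 0.527 g/L × 0.704 L = 0.371008 g = 371.008 mg
maltose: 30.1 g/L × 0.704 L = 21.190 g
mannitol: 29 g/L × 0.704 L = 20.416 g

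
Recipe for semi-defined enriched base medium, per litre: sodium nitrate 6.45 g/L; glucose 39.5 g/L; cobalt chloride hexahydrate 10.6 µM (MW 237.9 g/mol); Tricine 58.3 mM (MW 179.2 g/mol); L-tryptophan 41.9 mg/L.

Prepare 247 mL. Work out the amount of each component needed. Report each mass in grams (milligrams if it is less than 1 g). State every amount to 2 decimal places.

Working volume: 247 mL = 0.247 L.
sodium nitrate: 6.45 g/L × 0.247 L = 1.59 g
glucose: 39.5 g/L × 0.247 L = 9.76 g
cobalt chloride hexahydrate: 10.6 µmol/L × 237.9 g/mol × 0.247 L ÷ 1000 = 0.62 mg
Tricine: 58.3 mmol/L × 179.2 g/mol × 0.247 L ÷ 1000 = 2.58 g
L-tryptophan: 41.9 mg/L × 0.247 L = 10.35 mg

sodium nitrate 1.59 g; glucose 9.76 g; cobalt chloride hexahydrate 0.62 mg; Tricine 2.58 g; L-tryptophan 10.35 mg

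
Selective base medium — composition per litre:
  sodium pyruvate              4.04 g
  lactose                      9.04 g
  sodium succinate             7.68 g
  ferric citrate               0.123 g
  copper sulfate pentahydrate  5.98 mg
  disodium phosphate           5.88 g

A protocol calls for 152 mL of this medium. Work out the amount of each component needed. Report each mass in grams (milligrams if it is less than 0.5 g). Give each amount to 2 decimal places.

sodium pyruvate 0.61 g; lactose 1.37 g; sodium succinate 1.17 g; ferric citrate 18.70 mg; copper sulfate pentahydrate 0.91 mg; disodium phosphate 0.89 g

Ratio of target to recipe volume: 152 / 1000 = 0.152.
sodium pyruvate: 4.04 g × (152 mL / 1000 mL) = 0.61 g
lactose: 9.04 g × (152 mL / 1000 mL) = 1.37 g
sodium succinate: 7.68 g × (152 mL / 1000 mL) = 1.17 g
ferric citrate: 0.123 g × (152 mL / 1000 mL) = 0.018696 g = 18.70 mg
copper sulfate pentahydrate: 5.98 mg × (152 mL / 1000 mL) = 0.91 mg
disodium phosphate: 5.88 g × (152 mL / 1000 mL) = 0.89 g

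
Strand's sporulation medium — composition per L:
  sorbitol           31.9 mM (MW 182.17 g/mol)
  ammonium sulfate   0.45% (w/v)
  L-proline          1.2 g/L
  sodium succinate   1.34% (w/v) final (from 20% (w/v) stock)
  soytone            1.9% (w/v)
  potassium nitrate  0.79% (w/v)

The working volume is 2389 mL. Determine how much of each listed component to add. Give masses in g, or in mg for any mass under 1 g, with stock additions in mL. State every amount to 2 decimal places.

sorbitol 13.88 g; ammonium sulfate 10.75 g; L-proline 2.87 g; sodium succinate 160.06 mL; soytone 45.39 g; potassium nitrate 18.87 g

Scale factor relative to 1 L: 2.389.
sorbitol: 31.9 mmol/L × 182.17 g/mol × 2.389 L ÷ 1000 = 13.88 g
ammonium sulfate: 0.45% w/v = 4.5 g/L → 4.5 × 2.389 L = 10.75 g
L-proline: 1.2 g/L × 2.389 L = 2.87 g
sodium succinate: dilute stock: 1.34% ÷ 20% × 2389 mL = 160.06 mL
soytone: 1.9 g per 100 mL × 2389 mL ÷ 100 = 45.39 g
potassium nitrate: 0.79% w/v = 7.9 g/L → 7.9 × 2.389 L = 18.87 g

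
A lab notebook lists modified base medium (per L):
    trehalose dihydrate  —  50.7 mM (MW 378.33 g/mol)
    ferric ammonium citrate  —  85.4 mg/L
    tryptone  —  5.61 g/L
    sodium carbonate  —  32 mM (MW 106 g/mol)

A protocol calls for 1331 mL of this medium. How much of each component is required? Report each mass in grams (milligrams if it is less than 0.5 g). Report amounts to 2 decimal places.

trehalose dihydrate 25.53 g; ferric ammonium citrate 113.67 mg; tryptone 7.47 g; sodium carbonate 4.51 g

Working volume: 1331 mL = 1.331 L.
trehalose dihydrate: 50.7 mmol/L × 378.33 g/mol × 1.331 L ÷ 1000 = 25.53 g
ferric ammonium citrate: 85.4 mg/L × 1.331 L = 113.67 mg
tryptone: 5.61 g/L × 1.331 L = 7.47 g
sodium carbonate: 32 mmol/L × 106 g/mol × 1.331 L ÷ 1000 = 4.51 g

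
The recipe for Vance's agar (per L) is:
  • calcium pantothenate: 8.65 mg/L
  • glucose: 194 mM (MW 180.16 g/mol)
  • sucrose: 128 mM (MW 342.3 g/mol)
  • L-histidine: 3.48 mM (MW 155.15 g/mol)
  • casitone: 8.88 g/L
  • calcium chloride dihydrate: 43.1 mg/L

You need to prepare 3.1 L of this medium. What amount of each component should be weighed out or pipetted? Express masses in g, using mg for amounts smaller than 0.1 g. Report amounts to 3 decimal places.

Scale factor relative to 1 L: 3.1.
calcium pantothenate: 8.65 mg/L × 3.1 L = 26.815 mg
glucose: 194 mmol/L × 180.16 g/mol × 3.1 L ÷ 1000 = 108.348 g
sucrose: 128 mmol/L × 342.3 g/mol × 3.1 L ÷ 1000 = 135.825 g
L-histidine: 3.48 mmol/L × 155.15 g/mol × 3.1 L ÷ 1000 = 1.674 g
casitone: 8.88 g/L × 3.1 L = 27.528 g
calcium chloride dihydrate: 43.1 mg/L × 3.1 L = 133.61 mg = 0.134 g

calcium pantothenate 26.815 mg; glucose 108.348 g; sucrose 135.825 g; L-histidine 1.674 g; casitone 27.528 g; calcium chloride dihydrate 0.134 g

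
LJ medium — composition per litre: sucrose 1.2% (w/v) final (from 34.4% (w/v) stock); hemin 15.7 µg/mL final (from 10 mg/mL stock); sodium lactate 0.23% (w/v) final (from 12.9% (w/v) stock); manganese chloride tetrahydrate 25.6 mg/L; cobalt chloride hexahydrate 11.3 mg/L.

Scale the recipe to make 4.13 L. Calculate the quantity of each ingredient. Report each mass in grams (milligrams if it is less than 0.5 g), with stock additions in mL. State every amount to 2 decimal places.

sucrose 144.07 mL; hemin 6.48 mL; sodium lactate 73.64 mL; manganese chloride tetrahydrate 105.73 mg; cobalt chloride hexahydrate 46.67 mg

Scale factor relative to 1 L: 4.13.
sucrose: dilute stock: 1.2% ÷ 34.4% × 4130 mL = 144.07 mL
hemin: V = C2·V2/C1 = 15.7 µg/mL × 4130 mL ÷ 10000 µg/mL = 6.48 mL
sodium lactate: dilute stock: 0.23% ÷ 12.9% × 4130 mL = 73.64 mL
manganese chloride tetrahydrate: 25.6 mg/L × 4.13 L = 105.73 mg
cobalt chloride hexahydrate: 11.3 mg/L × 4.13 L = 46.67 mg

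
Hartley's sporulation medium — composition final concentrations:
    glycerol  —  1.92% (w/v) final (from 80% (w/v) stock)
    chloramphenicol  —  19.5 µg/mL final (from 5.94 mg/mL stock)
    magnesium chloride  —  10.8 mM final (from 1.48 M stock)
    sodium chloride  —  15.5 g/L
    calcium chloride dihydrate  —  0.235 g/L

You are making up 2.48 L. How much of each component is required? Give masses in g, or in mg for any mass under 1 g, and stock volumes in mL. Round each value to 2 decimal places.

Working volume: 2.48 L.
glycerol: dilute stock: 1.92% ÷ 80% × 2480 mL = 59.52 mL
chloramphenicol: C1V1 = C2V2 → 19.5 µg/mL × 2480 mL ÷ 5940 µg/mL = 8.14 mL
magnesium chloride: V = C2·V2/C1 = 10.8 mM × 2480 mL ÷ 1480 mM = 18.10 mL
sodium chloride: 15.5 g/L × 2.48 L = 38.44 g
calcium chloride dihydrate: 0.235 g/L × 2.48 L = 0.5828 g = 582.80 mg

glycerol 59.52 mL; chloramphenicol 8.14 mL; magnesium chloride 18.10 mL; sodium chloride 38.44 g; calcium chloride dihydrate 582.80 mg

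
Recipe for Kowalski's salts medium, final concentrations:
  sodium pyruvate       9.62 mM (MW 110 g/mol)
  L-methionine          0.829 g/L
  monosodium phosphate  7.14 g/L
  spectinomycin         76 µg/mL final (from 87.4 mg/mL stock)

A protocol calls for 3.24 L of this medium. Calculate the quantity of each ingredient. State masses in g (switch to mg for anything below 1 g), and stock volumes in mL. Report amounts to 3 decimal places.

Scale factor relative to 1 L: 3.24.
sodium pyruvate: 9.62 mmol/L × 110 g/mol × 3.24 L ÷ 1000 = 3.429 g
L-methionine: 0.829 g/L × 3.24 L = 2.686 g
monosodium phosphate: 7.14 g/L × 3.24 L = 23.134 g
spectinomycin: dilute stock: 76 µg/mL × 3240 mL ÷ 87400 µg/mL = 2.817 mL

sodium pyruvate 3.429 g; L-methionine 2.686 g; monosodium phosphate 23.134 g; spectinomycin 2.817 mL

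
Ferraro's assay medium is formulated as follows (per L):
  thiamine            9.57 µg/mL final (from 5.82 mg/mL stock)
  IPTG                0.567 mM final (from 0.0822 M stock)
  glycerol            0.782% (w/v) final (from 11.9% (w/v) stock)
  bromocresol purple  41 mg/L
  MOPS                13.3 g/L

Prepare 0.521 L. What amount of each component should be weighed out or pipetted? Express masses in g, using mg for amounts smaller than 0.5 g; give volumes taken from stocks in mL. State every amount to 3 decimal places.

Working volume: 0.521 L.
thiamine: dilute stock: 9.57 µg/mL × 521 mL ÷ 5820 µg/mL = 0.857 mL
IPTG: C1V1 = C2V2 → 0.567 mM × 521 mL ÷ 82.2 mM = 3.594 mL
glycerol: V = C2·V2/C1 = 0.782% ÷ 11.9% × 521 mL = 34.237 mL
bromocresol purple: 41 mg/L × 0.521 L = 21.361 mg
MOPS: 13.3 g/L × 0.521 L = 6.929 g

thiamine 0.857 mL; IPTG 3.594 mL; glycerol 34.237 mL; bromocresol purple 21.361 mg; MOPS 6.929 g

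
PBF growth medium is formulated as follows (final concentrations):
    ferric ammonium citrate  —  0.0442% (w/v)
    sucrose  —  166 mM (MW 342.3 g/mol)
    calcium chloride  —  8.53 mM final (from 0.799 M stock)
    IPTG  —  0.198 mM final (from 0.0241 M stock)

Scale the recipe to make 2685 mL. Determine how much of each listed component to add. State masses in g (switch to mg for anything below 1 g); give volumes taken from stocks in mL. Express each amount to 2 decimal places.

ferric ammonium citrate 1.19 g; sucrose 152.57 g; calcium chloride 28.66 mL; IPTG 22.06 mL

Target volume = 2685 mL = 2.685 L.
ferric ammonium citrate: 0.0442 g per 100 mL × 2685 mL ÷ 100 = 1.19 g
sucrose: 166 mmol/L × 342.3 g/mol × 2.685 L ÷ 1000 = 152.57 g
calcium chloride: V = C2·V2/C1 = 8.53 mM × 2685 mL ÷ 799 mM = 28.66 mL
IPTG: V = C2·V2/C1 = 0.198 mM × 2685 mL ÷ 24.1 mM = 22.06 mL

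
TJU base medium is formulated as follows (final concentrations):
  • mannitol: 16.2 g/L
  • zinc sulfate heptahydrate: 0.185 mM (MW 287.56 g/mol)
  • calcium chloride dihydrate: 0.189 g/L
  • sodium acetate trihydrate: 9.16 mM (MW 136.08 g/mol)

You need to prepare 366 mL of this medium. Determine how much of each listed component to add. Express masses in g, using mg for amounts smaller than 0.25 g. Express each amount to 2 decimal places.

mannitol 5.93 g; zinc sulfate heptahydrate 19.47 mg; calcium chloride dihydrate 69.17 mg; sodium acetate trihydrate 0.46 g

Working volume: 366 mL = 0.366 L.
mannitol: 16.2 g/L × 0.366 L = 5.93 g
zinc sulfate heptahydrate: 0.185 mmol/L × 287.56 mg/mmol × 0.366 L = 19.47 mg
calcium chloride dihydrate: 0.189 g/L × 0.366 L = 0.069174 g = 69.17 mg
sodium acetate trihydrate: 9.16 mmol/L × 136.08 g/mol × 0.366 L ÷ 1000 = 0.46 g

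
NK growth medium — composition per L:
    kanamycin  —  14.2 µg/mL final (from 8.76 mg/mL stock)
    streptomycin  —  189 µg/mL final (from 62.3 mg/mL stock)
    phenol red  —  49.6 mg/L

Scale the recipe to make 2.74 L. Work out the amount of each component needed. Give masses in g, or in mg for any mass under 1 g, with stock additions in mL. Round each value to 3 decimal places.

Working volume: 2.74 L.
kanamycin: dilute stock: 14.2 µg/mL × 2740 mL ÷ 8760 µg/mL = 4.442 mL
streptomycin: dilute stock: 189 µg/mL × 2740 mL ÷ 62300 µg/mL = 8.312 mL
phenol red: 49.6 mg/L × 2.74 L = 135.904 mg

kanamycin 4.442 mL; streptomycin 8.312 mL; phenol red 135.904 mg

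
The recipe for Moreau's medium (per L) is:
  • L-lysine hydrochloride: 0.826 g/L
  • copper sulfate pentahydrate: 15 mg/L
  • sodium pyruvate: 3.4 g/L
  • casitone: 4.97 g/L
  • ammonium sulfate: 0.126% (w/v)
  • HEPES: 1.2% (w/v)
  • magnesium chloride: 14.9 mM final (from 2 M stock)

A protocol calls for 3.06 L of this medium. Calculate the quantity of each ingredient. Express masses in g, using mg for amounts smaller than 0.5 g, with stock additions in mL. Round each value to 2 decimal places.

Working volume: 3.06 L.
L-lysine hydrochloride: 0.826 g/L × 3.06 L = 2.53 g
copper sulfate pentahydrate: 15 mg/L × 3.06 L = 45.90 mg
sodium pyruvate: 3.4 g/L × 3.06 L = 10.40 g
casitone: 4.97 g/L × 3.06 L = 15.21 g
ammonium sulfate: 0.126% w/v = 1.26 g/L → 1.26 × 3.06 L = 3.86 g
HEPES: 1.2% w/v = 12 g/L → 12 × 3.06 L = 36.72 g
magnesium chloride: dilute stock: 14.9 mM × 3060 mL ÷ 2000 mM = 22.80 mL

L-lysine hydrochloride 2.53 g; copper sulfate pentahydrate 45.90 mg; sodium pyruvate 10.40 g; casitone 15.21 g; ammonium sulfate 3.86 g; HEPES 36.72 g; magnesium chloride 22.80 mL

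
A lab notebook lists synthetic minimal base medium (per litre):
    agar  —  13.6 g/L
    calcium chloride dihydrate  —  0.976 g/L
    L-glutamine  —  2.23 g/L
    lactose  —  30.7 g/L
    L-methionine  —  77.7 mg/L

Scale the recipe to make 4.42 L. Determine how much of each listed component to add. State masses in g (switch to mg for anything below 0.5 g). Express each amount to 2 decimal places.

agar 60.11 g; calcium chloride dihydrate 4.31 g; L-glutamine 9.86 g; lactose 135.69 g; L-methionine 343.43 mg

Scale factor relative to 1 L: 4.42.
agar: 13.6 g/L × 4.42 L = 60.11 g
calcium chloride dihydrate: 0.976 g/L × 4.42 L = 4.31 g
L-glutamine: 2.23 g/L × 4.42 L = 9.86 g
lactose: 30.7 g/L × 4.42 L = 135.69 g
L-methionine: 77.7 mg/L × 4.42 L = 343.43 mg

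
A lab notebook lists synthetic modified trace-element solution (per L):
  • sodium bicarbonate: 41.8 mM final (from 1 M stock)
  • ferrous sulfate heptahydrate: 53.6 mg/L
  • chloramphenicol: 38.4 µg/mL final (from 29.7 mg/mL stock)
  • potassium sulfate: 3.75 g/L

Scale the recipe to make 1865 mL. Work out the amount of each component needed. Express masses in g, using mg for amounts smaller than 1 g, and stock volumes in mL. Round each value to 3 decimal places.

Scale factor relative to 1 L: 1.865.
sodium bicarbonate: C1V1 = C2V2 → 41.8 mM × 1865 mL ÷ 1000 mM = 77.957 mL
ferrous sulfate heptahydrate: 53.6 mg/L × 1.865 L = 99.964 mg
chloramphenicol: V = C2·V2/C1 = 38.4 µg/mL × 1865 mL ÷ 29700 µg/mL = 2.411 mL
potassium sulfate: 3.75 g/L × 1.865 L = 6.994 g

sodium bicarbonate 77.957 mL; ferrous sulfate heptahydrate 99.964 mg; chloramphenicol 2.411 mL; potassium sulfate 6.994 g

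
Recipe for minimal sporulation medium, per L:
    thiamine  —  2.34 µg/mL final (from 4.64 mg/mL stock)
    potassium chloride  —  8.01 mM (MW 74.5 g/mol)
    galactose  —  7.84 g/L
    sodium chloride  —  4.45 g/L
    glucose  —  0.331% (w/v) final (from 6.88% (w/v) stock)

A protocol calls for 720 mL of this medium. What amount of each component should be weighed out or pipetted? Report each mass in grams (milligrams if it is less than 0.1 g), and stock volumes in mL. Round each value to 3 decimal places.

thiamine 0.363 mL; potassium chloride 0.430 g; galactose 5.645 g; sodium chloride 3.204 g; glucose 34.640 mL

Scale factor relative to 1 L: 0.72.
thiamine: C1V1 = C2V2 → 2.34 µg/mL × 720 mL ÷ 4640 µg/mL = 0.363 mL
potassium chloride: 8.01 mmol/L × 74.5 g/mol × 0.72 L ÷ 1000 = 0.430 g
galactose: 7.84 g/L × 0.72 L = 5.645 g
sodium chloride: 4.45 g/L × 0.72 L = 3.204 g
glucose: C1V1 = C2V2 → 0.331% ÷ 6.88% × 720 mL = 34.640 mL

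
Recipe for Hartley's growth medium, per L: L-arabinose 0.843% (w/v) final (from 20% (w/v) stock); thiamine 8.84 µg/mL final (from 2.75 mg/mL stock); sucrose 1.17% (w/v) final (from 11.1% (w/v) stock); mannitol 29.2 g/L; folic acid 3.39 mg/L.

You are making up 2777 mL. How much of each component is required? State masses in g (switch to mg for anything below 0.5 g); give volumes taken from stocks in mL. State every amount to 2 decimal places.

L-arabinose 117.05 mL; thiamine 8.93 mL; sucrose 292.71 mL; mannitol 81.09 g; folic acid 9.41 mg

Target volume = 2777 mL = 2.777 L.
L-arabinose: dilute stock: 0.843% ÷ 20% × 2777 mL = 117.05 mL
thiamine: V = C2·V2/C1 = 8.84 µg/mL × 2777 mL ÷ 2750 µg/mL = 8.93 mL
sucrose: dilute stock: 1.17% ÷ 11.1% × 2777 mL = 292.71 mL
mannitol: 29.2 g/L × 2.777 L = 81.09 g
folic acid: 3.39 mg/L × 2.777 L = 9.41 mg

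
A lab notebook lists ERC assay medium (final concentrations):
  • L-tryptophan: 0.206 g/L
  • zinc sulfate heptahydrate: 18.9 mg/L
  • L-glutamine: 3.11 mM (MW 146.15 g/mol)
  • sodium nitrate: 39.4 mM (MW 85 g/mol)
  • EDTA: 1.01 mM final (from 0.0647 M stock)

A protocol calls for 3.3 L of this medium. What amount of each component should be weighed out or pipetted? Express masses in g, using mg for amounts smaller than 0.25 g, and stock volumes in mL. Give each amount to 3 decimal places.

Working volume: 3.3 L.
L-tryptophan: 0.206 g/L × 3.3 L = 0.680 g
zinc sulfate heptahydrate: 18.9 mg/L × 3.3 L = 62.370 mg
L-glutamine: 3.11 mmol/L × 146.15 g/mol × 3.3 L ÷ 1000 = 1.500 g
sodium nitrate: 39.4 mmol/L × 85 g/mol × 3.3 L ÷ 1000 = 11.052 g
EDTA: C1V1 = C2V2 → 1.01 mM × 3300 mL ÷ 64.7 mM = 51.515 mL

L-tryptophan 0.680 g; zinc sulfate heptahydrate 62.370 mg; L-glutamine 1.500 g; sodium nitrate 11.052 g; EDTA 51.515 mL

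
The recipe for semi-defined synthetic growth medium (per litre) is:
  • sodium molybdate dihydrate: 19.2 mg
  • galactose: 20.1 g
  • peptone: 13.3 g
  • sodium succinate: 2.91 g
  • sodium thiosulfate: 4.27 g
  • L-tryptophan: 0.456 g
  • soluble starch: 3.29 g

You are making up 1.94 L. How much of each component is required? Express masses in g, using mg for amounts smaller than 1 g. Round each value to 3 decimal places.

Scale factor = 1940 mL / 1000 mL = 1.94.
sodium molybdate dihydrate: 19.2 mg × (1940 mL / 1000 mL) = 37.248 mg
galactose: 20.1 g × (1940 mL / 1000 mL) = 38.994 g
peptone: 13.3 g × (1940 mL / 1000 mL) = 25.802 g
sodium succinate: 2.91 g × (1940 mL / 1000 mL) = 5.645 g
sodium thiosulfate: 4.27 g × (1940 mL / 1000 mL) = 8.284 g
L-tryptophan: 0.456 g × (1940 mL / 1000 mL) = 0.88464 g = 884.640 mg
soluble starch: 3.29 g × (1940 mL / 1000 mL) = 6.383 g

sodium molybdate dihydrate 37.248 mg; galactose 38.994 g; peptone 25.802 g; sodium succinate 5.645 g; sodium thiosulfate 8.284 g; L-tryptophan 884.640 mg; soluble starch 6.383 g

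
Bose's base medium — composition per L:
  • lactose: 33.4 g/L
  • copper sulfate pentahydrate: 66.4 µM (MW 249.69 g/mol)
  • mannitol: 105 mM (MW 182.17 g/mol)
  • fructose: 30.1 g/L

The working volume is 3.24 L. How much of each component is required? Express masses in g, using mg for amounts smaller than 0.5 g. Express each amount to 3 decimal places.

lactose 108.216 g; copper sulfate pentahydrate 53.717 mg; mannitol 61.974 g; fructose 97.524 g

Working volume: 3.24 L.
lactose: 33.4 g/L × 3.24 L = 108.216 g
copper sulfate pentahydrate: 66.4 µmol/L × 249.69 g/mol × 3.24 L ÷ 1000 = 53.717 mg
mannitol: 105 mmol/L × 182.17 g/mol × 3.24 L ÷ 1000 = 61.974 g
fructose: 30.1 g/L × 3.24 L = 97.524 g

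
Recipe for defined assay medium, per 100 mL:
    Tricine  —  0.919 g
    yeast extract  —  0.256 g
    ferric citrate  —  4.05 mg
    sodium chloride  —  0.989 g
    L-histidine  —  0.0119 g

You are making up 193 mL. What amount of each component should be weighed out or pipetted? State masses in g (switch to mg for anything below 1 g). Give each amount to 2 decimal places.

Ratio of target to recipe volume: 193 / 100 = 1.93.
Tricine: 0.919 g × (193 mL / 100 mL) = 1.77 g
yeast extract: 0.256 g × (193 mL / 100 mL) = 0.49408 g = 494.08 mg
ferric citrate: 4.05 mg × (193 mL / 100 mL) = 7.82 mg
sodium chloride: 0.989 g × (193 mL / 100 mL) = 1.91 g
L-histidine: 0.0119 g × (193 mL / 100 mL) = 0.022967 g = 22.97 mg

Tricine 1.77 g; yeast extract 494.08 mg; ferric citrate 7.82 mg; sodium chloride 1.91 g; L-histidine 22.97 mg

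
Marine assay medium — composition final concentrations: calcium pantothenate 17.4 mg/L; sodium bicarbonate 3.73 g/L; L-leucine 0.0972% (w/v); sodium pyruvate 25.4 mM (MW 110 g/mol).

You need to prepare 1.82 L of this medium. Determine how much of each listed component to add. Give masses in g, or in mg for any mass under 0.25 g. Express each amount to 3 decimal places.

calcium pantothenate 31.668 mg; sodium bicarbonate 6.789 g; L-leucine 1.769 g; sodium pyruvate 5.085 g

Working volume: 1.82 L.
calcium pantothenate: 17.4 mg/L × 1.82 L = 31.668 mg
sodium bicarbonate: 3.73 g/L × 1.82 L = 6.789 g
L-leucine: 0.0972 g per 100 mL × 1820 mL ÷ 100 = 1.769 g
sodium pyruvate: 25.4 mmol/L × 110 g/mol × 1.82 L ÷ 1000 = 5.085 g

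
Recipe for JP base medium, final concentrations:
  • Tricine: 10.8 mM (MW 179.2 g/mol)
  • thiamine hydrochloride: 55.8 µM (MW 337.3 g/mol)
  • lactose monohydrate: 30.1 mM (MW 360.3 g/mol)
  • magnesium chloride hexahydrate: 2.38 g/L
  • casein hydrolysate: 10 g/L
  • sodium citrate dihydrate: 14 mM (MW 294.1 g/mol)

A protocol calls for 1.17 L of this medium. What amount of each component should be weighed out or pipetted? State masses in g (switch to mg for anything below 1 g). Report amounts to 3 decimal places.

Scale factor relative to 1 L: 1.17.
Tricine: 10.8 mmol/L × 179.2 g/mol × 1.17 L ÷ 1000 = 2.264 g
thiamine hydrochloride: 55.8 µmol/L × 337.3 g/mol × 1.17 L ÷ 1000 = 22.021 mg
lactose monohydrate: 30.1 mmol/L × 360.3 g/mol × 1.17 L ÷ 1000 = 12.689 g
magnesium chloride hexahydrate: 2.38 g/L × 1.17 L = 2.785 g
casein hydrolysate: 10 g/L × 1.17 L = 11.700 g
sodium citrate dihydrate: 14 mmol/L × 294.1 g/mol × 1.17 L ÷ 1000 = 4.817 g

Tricine 2.264 g; thiamine hydrochloride 22.021 mg; lactose monohydrate 12.689 g; magnesium chloride hexahydrate 2.785 g; casein hydrolysate 11.700 g; sodium citrate dihydrate 4.817 g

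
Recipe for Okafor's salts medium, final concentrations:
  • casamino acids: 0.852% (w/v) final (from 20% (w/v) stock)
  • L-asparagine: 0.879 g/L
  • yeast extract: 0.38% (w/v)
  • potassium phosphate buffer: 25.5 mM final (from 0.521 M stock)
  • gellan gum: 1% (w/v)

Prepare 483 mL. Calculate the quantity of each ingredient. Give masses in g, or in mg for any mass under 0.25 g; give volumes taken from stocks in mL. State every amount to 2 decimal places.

casamino acids 20.58 mL; L-asparagine 0.42 g; yeast extract 1.84 g; potassium phosphate buffer 23.64 mL; gellan gum 4.83 g

Target volume = 483 mL = 0.483 L.
casamino acids: C1V1 = C2V2 → 0.852% ÷ 20% × 483 mL = 20.58 mL
L-asparagine: 0.879 g/L × 0.483 L = 0.42 g
yeast extract: 0.38% w/v = 3.8 g/L → 3.8 × 0.483 L = 1.84 g
potassium phosphate buffer: dilute stock: 25.5 mM × 483 mL ÷ 521 mM = 23.64 mL
gellan gum: 1% w/v = 10 g/L → 10 × 0.483 L = 4.83 g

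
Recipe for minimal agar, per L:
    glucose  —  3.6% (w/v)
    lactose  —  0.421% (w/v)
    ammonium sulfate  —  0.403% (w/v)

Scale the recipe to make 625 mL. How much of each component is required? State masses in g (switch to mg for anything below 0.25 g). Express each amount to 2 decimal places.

glucose 22.50 g; lactose 2.63 g; ammonium sulfate 2.52 g

Working volume: 625 mL = 0.625 L.
glucose: 3.6% w/v = 36 g/L → 36 × 0.625 L = 22.50 g
lactose: 0.421 g per 100 mL × 625 mL ÷ 100 = 2.63 g
ammonium sulfate: 0.403% w/v = 4.03 g/L → 4.03 × 0.625 L = 2.52 g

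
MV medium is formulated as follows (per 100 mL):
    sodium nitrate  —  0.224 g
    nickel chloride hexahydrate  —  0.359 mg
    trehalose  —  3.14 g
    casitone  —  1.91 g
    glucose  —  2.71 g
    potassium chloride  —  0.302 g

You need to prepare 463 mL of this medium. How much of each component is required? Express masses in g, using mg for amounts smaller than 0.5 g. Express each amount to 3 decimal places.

Ratio of target to recipe volume: 463 / 100 = 4.63.
sodium nitrate: 0.224 g × (463 mL / 100 mL) = 1.037 g
nickel chloride hexahydrate: 0.359 mg × (463 mL / 100 mL) = 1.662 mg
trehalose: 3.14 g × (463 mL / 100 mL) = 14.538 g
casitone: 1.91 g × (463 mL / 100 mL) = 8.843 g
glucose: 2.71 g × (463 mL / 100 mL) = 12.547 g
potassium chloride: 0.302 g × (463 mL / 100 mL) = 1.398 g

sodium nitrate 1.037 g; nickel chloride hexahydrate 1.662 mg; trehalose 14.538 g; casitone 8.843 g; glucose 12.547 g; potassium chloride 1.398 g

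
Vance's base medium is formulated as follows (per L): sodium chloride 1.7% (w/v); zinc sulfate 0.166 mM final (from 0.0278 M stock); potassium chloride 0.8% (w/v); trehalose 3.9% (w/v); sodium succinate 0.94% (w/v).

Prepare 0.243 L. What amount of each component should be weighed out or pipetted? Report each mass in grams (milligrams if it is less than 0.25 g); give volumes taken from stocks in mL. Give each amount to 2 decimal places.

Working volume: 0.243 L.
sodium chloride: 1.7 g per 100 mL × 243 mL ÷ 100 = 4.13 g
zinc sulfate: C1V1 = C2V2 → 0.166 mM × 243 mL ÷ 27.8 mM = 1.45 mL
potassium chloride: 0.8 g per 100 mL × 243 mL ÷ 100 = 1.94 g
trehalose: 3.9% w/v = 39 g/L → 39 × 0.243 L = 9.48 g
sodium succinate: 0.94 g per 100 mL × 243 mL ÷ 100 = 2.28 g

sodium chloride 4.13 g; zinc sulfate 1.45 mL; potassium chloride 1.94 g; trehalose 9.48 g; sodium succinate 2.28 g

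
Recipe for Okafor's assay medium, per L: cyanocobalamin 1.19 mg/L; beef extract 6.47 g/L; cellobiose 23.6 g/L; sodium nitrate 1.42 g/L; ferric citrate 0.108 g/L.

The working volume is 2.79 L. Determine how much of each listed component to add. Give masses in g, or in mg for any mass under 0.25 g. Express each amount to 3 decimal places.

cyanocobalamin 3.320 mg; beef extract 18.051 g; cellobiose 65.844 g; sodium nitrate 3.962 g; ferric citrate 0.301 g

Scale factor relative to 1 L: 2.79.
cyanocobalamin: 1.19 mg/L × 2.79 L = 3.320 mg
beef extract: 6.47 g/L × 2.79 L = 18.051 g
cellobiose: 23.6 g/L × 2.79 L = 65.844 g
sodium nitrate: 1.42 g/L × 2.79 L = 3.962 g
ferric citrate: 0.108 g/L × 2.79 L = 0.301 g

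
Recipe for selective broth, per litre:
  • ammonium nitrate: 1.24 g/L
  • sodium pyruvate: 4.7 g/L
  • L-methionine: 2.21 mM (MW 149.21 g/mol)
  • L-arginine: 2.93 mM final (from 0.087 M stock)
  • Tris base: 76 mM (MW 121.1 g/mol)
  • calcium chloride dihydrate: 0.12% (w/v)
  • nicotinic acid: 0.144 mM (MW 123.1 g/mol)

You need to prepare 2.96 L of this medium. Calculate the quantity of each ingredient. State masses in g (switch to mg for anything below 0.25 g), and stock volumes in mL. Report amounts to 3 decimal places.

ammonium nitrate 3.670 g; sodium pyruvate 13.912 g; L-methionine 0.976 g; L-arginine 99.687 mL; Tris base 27.243 g; calcium chloride dihydrate 3.552 g; nicotinic acid 52.470 mg

Working volume: 2.96 L.
ammonium nitrate: 1.24 g/L × 2.96 L = 3.670 g
sodium pyruvate: 4.7 g/L × 2.96 L = 13.912 g
L-methionine: 2.21 mmol/L × 149.21 g/mol × 2.96 L ÷ 1000 = 0.976 g
L-arginine: V = C2·V2/C1 = 2.93 mM × 2960 mL ÷ 87 mM = 99.687 mL
Tris base: 76 mmol/L × 121.1 g/mol × 2.96 L ÷ 1000 = 27.243 g
calcium chloride dihydrate: 0.12 g per 100 mL × 2960 mL ÷ 100 = 3.552 g
nicotinic acid: 0.144 mmol/L × 123.1 mg/mmol × 2.96 L = 52.470 mg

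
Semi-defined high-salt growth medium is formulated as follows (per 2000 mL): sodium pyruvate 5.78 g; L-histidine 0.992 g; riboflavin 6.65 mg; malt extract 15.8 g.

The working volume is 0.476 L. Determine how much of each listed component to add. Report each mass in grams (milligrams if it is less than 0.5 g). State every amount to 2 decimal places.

Scale factor = 476 mL / 2000 mL = 0.238.
sodium pyruvate: 5.78 g × (476 mL / 2000 mL) = 1.38 g
L-histidine: 0.992 g × (476 mL / 2000 mL) = 0.236096 g = 236.10 mg
riboflavin: 6.65 mg × (476 mL / 2000 mL) = 1.58 mg
malt extract: 15.8 g × (476 mL / 2000 mL) = 3.76 g

sodium pyruvate 1.38 g; L-histidine 236.10 mg; riboflavin 1.58 mg; malt extract 3.76 g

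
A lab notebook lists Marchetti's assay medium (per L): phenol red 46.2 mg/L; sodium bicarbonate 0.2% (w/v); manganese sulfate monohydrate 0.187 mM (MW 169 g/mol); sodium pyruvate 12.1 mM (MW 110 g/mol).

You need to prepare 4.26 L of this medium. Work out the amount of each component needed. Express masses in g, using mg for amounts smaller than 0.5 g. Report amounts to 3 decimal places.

phenol red 196.812 mg; sodium bicarbonate 8.520 g; manganese sulfate monohydrate 134.629 mg; sodium pyruvate 5.670 g

Scale factor relative to 1 L: 4.26.
phenol red: 46.2 mg/L × 4.26 L = 196.812 mg
sodium bicarbonate: 0.2 g per 100 mL × 4260 mL ÷ 100 = 8.520 g
manganese sulfate monohydrate: 0.187 mmol/L × 169 mg/mmol × 4.26 L = 134.629 mg
sodium pyruvate: 12.1 mmol/L × 110 g/mol × 4.26 L ÷ 1000 = 5.670 g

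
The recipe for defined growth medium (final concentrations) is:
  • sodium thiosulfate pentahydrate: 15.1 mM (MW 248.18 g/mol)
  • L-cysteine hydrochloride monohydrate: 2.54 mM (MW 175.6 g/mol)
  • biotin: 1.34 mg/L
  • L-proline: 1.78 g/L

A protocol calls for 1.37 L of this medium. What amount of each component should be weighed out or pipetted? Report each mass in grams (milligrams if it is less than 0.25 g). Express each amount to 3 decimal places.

Working volume: 1.37 L.
sodium thiosulfate pentahydrate: 15.1 mmol/L × 248.18 g/mol × 1.37 L ÷ 1000 = 5.134 g
L-cysteine hydrochloride monohydrate: 2.54 mmol/L × 175.6 g/mol × 1.37 L ÷ 1000 = 0.611 g
biotin: 1.34 mg/L × 1.37 L = 1.836 mg
L-proline: 1.78 g/L × 1.37 L = 2.439 g

sodium thiosulfate pentahydrate 5.134 g; L-cysteine hydrochloride monohydrate 0.611 g; biotin 1.836 mg; L-proline 2.439 g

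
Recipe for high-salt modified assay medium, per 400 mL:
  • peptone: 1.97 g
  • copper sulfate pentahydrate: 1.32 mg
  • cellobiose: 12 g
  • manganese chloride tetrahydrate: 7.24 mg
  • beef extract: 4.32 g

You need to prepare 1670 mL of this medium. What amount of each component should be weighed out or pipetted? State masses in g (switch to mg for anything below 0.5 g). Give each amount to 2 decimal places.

peptone 8.22 g; copper sulfate pentahydrate 5.51 mg; cellobiose 50.10 g; manganese chloride tetrahydrate 30.23 mg; beef extract 18.04 g

Ratio of target to recipe volume: 1670 / 400 = 4.175.
peptone: 1.97 g × (1670 mL / 400 mL) = 8.22 g
copper sulfate pentahydrate: 1.32 mg × (1670 mL / 400 mL) = 5.51 mg
cellobiose: 12 g × (1670 mL / 400 mL) = 50.10 g
manganese chloride tetrahydrate: 7.24 mg × (1670 mL / 400 mL) = 30.23 mg
beef extract: 4.32 g × (1670 mL / 400 mL) = 18.04 g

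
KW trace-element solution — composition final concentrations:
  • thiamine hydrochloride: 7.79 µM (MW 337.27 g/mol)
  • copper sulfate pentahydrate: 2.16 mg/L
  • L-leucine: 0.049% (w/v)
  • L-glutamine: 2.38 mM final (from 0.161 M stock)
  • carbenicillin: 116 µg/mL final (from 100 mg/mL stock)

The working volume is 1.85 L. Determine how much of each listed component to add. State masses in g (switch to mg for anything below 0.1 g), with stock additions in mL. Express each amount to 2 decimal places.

thiamine hydrochloride 4.86 mg; copper sulfate pentahydrate 4.00 mg; L-leucine 0.91 g; L-glutamine 27.35 mL; carbenicillin 2.15 mL

Working volume: 1.85 L.
thiamine hydrochloride: 7.79 µmol/L × 337.27 g/mol × 1.85 L ÷ 1000 = 4.86 mg
copper sulfate pentahydrate: 2.16 mg/L × 1.85 L = 4.00 mg
L-leucine: 0.049 g per 100 mL × 1850 mL ÷ 100 = 0.91 g
L-glutamine: V = C2·V2/C1 = 2.38 mM × 1850 mL ÷ 161 mM = 27.35 mL
carbenicillin: dilute stock: 116 µg/mL × 1850 mL ÷ 100000 µg/mL = 2.15 mL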